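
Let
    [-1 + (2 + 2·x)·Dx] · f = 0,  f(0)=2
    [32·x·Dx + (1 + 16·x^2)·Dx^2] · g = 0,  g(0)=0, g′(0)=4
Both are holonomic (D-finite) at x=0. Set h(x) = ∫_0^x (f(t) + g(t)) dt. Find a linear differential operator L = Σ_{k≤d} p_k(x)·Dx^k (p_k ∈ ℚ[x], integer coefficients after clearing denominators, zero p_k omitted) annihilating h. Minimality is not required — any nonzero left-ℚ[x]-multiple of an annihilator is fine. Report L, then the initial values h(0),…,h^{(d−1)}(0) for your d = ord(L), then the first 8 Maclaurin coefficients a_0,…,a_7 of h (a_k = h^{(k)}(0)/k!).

f: a_k = 2, 1, -1/4, 1/8, -5/64, 7/128, -21/512, 33/1024, …
g: a_k = 0, 4, 0, -64/3, 0, 1024/5, 0, -16384/7, …
L₀ := lclm(L_f,L_g); ord L₀ ≤ 1+2.
∫: right-multiply L₀ by Dx.
L = (-64 - 160·x + 3072·x^2 + 1536·x^3)·Dx^2 + (-131 - 256·x + 5920·x^2 + 12288·x^3 + 5376·x^4)·Dx^3 + (-2 + 126·x + 192·x^2 + 2112·x^3 + 3584·x^4 + 1536·x^5)·Dx^4  (order 4).
h: a_k = 0, 2, 5/2, -1/12, -509/96, -1/64, 131107/3840, -3/512, …
ICs: h(0) = 0, h′(0) = 2, h′′(0) = 5, h′′′(0) = -1/2.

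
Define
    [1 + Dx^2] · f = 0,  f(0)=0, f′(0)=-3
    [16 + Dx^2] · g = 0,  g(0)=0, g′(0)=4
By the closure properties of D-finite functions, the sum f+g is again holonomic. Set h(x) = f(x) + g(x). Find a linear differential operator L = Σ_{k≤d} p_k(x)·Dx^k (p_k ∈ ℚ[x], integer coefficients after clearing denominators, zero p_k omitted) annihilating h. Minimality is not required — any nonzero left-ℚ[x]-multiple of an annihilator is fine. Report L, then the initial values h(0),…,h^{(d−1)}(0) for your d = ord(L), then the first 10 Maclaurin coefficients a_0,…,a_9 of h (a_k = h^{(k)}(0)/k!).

f: a_k = 0, -3, 0, 1/2, 0, -1/40, 0, 1/1680, 0, -1/120960, …
g: a_k = 0, 4, 0, -32/3, 0, 128/15, 0, -1024/315, 0, 2048/2835, …
Weyl lclm of L_f,L_g ⇒ L₀ (ord ≤ 4).
L = 16 + 17·Dx^2 + Dx^4  (order 4).
h: a_k = 0, 1, 0, -61/6, 0, 1021/120, 0, -16381/5040, 0, 262141/362880, …
ICs: h(0) = 0, h′(0) = 1, h′′(0) = 0, h′′′(0) = -61.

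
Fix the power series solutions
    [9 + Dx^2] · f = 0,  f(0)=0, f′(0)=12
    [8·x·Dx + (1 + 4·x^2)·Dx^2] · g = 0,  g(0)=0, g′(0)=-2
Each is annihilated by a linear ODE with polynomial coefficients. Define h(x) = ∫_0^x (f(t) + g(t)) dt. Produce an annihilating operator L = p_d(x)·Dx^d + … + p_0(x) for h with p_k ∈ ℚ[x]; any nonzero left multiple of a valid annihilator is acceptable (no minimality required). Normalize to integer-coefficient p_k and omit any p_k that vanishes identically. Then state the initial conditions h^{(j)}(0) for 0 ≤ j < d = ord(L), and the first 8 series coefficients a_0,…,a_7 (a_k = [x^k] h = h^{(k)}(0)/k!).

f: a_k = 0, 12, 0, -18, 0, 81/10, 0, -243/140, …
g: a_k = 0, -2, 0, 8/3, 0, -32/5, 0, 128/7, …
f+g: L₀ = lclm(L_f,L_g), ord ≤ 2+2.
Integrate: L := L₀·Dx.
L = (-2808·x + 19008·x^3 + 10368·x^5)·Dx^2 + (9 + 1548·x^2 + 7344·x^4 + 5184·x^6)·Dx^3 + (-312·x + 2112·x^3 + 1152·x^5)·Dx^4 + (1 + 172·x^2 + 816·x^4 + 576·x^6)·Dx^5  (order 5).
h: a_k = 0, 0, 5, 0, -23/6, 0, 17/60, 0, …
ICs: h(0) = 0, h′(0) = 0, h′′(0) = 10, h′′′(0) = 0, h′′′′(0) = -92.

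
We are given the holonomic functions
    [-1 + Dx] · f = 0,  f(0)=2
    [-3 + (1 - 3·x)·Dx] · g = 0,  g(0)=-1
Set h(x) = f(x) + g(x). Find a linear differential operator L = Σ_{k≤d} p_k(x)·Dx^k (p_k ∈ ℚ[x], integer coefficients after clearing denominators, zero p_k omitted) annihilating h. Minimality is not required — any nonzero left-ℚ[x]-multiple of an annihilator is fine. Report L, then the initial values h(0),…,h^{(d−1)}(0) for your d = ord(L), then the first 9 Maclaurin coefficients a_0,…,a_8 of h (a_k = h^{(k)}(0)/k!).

f: a_k = 2, 2, 1, 1/3, 1/12, 1/60, 1/360, 1/2520, 1/20160, …
g: a_k = -1, -3, -9, -27, -81, -243, -729, -2187, -6561, …
h₀=f+g: left-lcm gives L₀, ord ≤ 2.
L = (15 + 9·x) + (-17 - 6·x + 9·x^2)·Dx + (2 - 3·x - 9·x^2)·Dx^2  (order 2).
h: a_k = 1, -1, -8, -80/3, -971/12, -14579/60, -262439/360, -5511239/2520, -132269759/20160, …
ICs: h(0) = 1, h′(0) = -1.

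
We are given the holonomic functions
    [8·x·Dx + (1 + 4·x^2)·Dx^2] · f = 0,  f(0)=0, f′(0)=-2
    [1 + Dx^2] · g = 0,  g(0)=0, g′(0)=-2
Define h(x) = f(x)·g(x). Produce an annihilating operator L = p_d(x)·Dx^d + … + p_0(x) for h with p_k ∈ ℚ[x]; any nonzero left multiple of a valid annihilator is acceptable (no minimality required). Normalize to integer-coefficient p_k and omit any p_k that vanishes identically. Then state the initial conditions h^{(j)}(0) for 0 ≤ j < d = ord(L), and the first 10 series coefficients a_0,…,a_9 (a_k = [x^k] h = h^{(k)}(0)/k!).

f: a_k = 0, -2, 0, 8/3, 0, -32/5, 0, 128/7, 0, -512/9, …
g: a_k = 0, -2, 0, 1/3, 0, -1/60, 0, 1/2520, 0, -1/181440, …
Product ⇒ symmetric product L₀, ord ≤ 4.
L = (85 + 944·x^2 + 416·x^4 + 256·x^6 + 256·x^8) + (144·x + 704·x^3 + 768·x^5 + 1024·x^7)·Dx + (90 + 992·x^2 + 576·x^4 + 512·x^6 + 512·x^8)·Dx^2 + (144·x + 704·x^3 + 768·x^5 + 1024·x^7)·Dx^3 + (5 + 48·x^2 + 160·x^4 + 256·x^6 + 256·x^8)·Dx^4  (order 4).
h: a_k = 0, 0, 4, 0, -6, 0, 247/18, 0, -155/4, 0, …
ICs: h(0) = 0, h′(0) = 0, h′′(0) = 8, h′′′(0) = 0.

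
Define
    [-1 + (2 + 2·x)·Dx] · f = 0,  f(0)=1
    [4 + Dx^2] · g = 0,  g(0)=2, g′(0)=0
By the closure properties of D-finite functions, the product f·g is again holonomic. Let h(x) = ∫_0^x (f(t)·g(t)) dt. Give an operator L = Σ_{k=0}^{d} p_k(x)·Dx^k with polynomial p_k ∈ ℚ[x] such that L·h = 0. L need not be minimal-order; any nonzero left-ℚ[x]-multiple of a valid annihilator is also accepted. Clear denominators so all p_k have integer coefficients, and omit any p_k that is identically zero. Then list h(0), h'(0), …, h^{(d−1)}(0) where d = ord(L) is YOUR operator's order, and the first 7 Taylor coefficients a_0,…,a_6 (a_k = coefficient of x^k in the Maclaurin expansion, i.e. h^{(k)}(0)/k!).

f: a_k = 1, 1/2, -1/8, 1/16, -5/128, 7/256, -21/1024, …
g: a_k = 2, 0, -4, 0, 4/3, 0, -8/45, …
f·g: L₀ = L_f ⊗_s L_g, ord ≤ 1·2.
∫: right-multiply L₀ by Dx.
L = (19 + 32·x + 16·x^2)·Dx + (-4 - 4·x)·Dx^2 + (4 + 8·x + 4·x^2)·Dx^3  (order 3).
h: a_k = 0, 2, 1/2, -17/12, -15/32, 337/960, 181/2304, …
ICs: h(0) = 0, h′(0) = 2, h′′(0) = 1.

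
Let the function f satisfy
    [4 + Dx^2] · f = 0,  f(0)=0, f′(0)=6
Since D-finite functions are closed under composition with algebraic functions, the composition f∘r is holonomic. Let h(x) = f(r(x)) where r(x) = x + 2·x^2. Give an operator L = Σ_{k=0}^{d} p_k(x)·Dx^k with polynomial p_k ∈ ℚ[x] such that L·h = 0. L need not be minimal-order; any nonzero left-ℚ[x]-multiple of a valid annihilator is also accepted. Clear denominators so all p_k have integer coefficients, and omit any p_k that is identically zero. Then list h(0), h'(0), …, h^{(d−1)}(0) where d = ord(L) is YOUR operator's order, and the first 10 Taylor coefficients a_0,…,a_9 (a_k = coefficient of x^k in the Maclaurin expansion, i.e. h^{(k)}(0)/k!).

f: a_k = 0, 6, 0, -4, 0, 4/5, 0, -8/105, 0, 4/945, …
h₀=f(r): pull back L_f along r ⇒ L₀.
L = (4 + 48·x + 192·x^2 + 256·x^3) - 4·Dx + (1 + 4·x)·Dx^2  (order 2).
h: a_k = 0, 6, 12, -4, -24, -236/5, -24, 3352/105, 944/15, 54436/945, …
ICs: h(0) = 0, h′(0) = 6.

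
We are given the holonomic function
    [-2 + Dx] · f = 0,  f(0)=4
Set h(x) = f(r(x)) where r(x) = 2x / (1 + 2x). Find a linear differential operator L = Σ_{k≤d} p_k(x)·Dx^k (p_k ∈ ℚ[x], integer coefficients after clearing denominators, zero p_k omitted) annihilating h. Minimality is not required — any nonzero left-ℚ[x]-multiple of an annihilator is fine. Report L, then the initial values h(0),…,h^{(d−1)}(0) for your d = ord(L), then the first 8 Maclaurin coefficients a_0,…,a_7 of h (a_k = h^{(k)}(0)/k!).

L = -4 + (1 + 4·x + 4·x^2)·Dx  (order 1).
h: a_k = 4, 16, 0, -64/3, 128/3, -256/5, 1024/45, 5120/63, …
ICs: h(0) = 4.

f: a_k = 4, 8, 8, 16/3, 8/3, 16/15, 16/45, 32/315, …
f∘r: x↦r, Dx↦Dx/r' in L_f ⇒ L₀.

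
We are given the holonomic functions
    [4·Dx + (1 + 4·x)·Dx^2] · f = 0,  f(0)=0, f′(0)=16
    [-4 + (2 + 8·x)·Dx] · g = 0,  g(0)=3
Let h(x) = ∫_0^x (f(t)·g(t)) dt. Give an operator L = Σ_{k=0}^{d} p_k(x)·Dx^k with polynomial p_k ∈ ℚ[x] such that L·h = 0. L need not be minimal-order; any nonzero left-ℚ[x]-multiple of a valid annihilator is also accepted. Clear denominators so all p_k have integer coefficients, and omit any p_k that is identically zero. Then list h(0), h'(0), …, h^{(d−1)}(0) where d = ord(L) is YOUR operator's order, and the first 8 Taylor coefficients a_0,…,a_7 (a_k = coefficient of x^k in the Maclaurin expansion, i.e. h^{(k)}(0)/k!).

L = 4·Dx + (1 + 8·x + 16·x^2)·Dx^3  (order 3).
h: a_k = 0, 0, 24, 0, -8, 128/5, -1136/15, 7936/35, …
ICs: h(0) = 0, h′(0) = 0, h′′(0) = 48.

f: a_k = 0, 16, -32, 256/3, -256, 4096/5, -8192/3, 65536/7, …
g: a_k = 3, 6, -6, 12, -30, 84, -252, 792, …
Sym-product of L_f,L_g gives L₀ (≤ ord 2).
Integrate: L := L₀·Dx.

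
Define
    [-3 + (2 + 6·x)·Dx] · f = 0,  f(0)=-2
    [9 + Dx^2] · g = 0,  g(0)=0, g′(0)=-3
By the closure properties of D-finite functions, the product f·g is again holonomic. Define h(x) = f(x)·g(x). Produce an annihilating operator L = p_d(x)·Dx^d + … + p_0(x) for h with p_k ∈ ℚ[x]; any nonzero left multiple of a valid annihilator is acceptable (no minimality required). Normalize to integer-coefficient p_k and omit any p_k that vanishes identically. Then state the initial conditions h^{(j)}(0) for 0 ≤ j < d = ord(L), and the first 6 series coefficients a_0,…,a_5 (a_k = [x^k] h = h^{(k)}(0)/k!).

f: a_k = -2, -3, 9/4, -27/8, 405/64, -1701/128, …
g: a_k = 0, -3, 0, 9/2, 0, -81/40, …
Product ⇒ symmetric product L₀, ord ≤ 2.
L = (63 + 216·x + 324·x^2) + (-12 - 36·x)·Dx + (4 + 24·x + 36·x^2)·Dx^2  (order 2).
h: a_k = 0, 6, 9, -63/4, -27/8, -1539/320, …
ICs: h(0) = 0, h′(0) = 6.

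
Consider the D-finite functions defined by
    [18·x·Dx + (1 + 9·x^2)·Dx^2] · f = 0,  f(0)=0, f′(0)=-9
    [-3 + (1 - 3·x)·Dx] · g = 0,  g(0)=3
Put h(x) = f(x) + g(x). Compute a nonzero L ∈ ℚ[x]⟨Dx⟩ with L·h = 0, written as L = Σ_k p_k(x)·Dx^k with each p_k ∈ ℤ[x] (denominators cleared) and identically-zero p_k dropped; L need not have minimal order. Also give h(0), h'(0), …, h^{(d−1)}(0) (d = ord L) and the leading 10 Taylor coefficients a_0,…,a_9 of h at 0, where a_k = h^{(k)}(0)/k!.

f: a_k = 0, -9, 0, 27, 0, -729/5, 0, 6561/7, 0, -6561, …
g: a_k = 3, 9, 27, 81, 243, 729, 2187, 6561, 19683, 59049, …
Weyl lclm of L_f,L_g ⇒ L₀ (ord ≤ 3).
L = (18 - 216·x - 486·x^2)·Dx + (-12 + 18·x - 108·x^2 - 486·x^3)·Dx^2 + (1 - 81·x^4)·Dx^3  (order 3).
h: a_k = 3, 0, 27, 108, 243, 2916/5, 2187, 52488/7, 19683, 52488, …
ICs: h(0) = 3, h′(0) = 0, h′′(0) = 54.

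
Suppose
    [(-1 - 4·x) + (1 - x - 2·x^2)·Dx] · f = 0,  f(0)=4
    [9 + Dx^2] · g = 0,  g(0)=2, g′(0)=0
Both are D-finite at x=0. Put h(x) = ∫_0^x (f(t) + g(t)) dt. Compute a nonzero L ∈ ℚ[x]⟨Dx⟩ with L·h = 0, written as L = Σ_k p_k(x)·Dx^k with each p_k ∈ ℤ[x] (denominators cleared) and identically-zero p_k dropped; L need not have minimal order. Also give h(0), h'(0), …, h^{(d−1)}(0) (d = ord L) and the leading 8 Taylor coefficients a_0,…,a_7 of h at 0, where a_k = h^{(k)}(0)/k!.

L = (117 + 486·x + 135·x^2 + 360·x^3 + 540·x^4 + 432·x^5)·Dx + (-45 + 63·x + 81·x^2 - 153·x^3 - 18·x^4 + 324·x^5 + 216·x^6)·Dx^2 + (13 + 54·x + 15·x^2 + 40·x^3 + 60·x^4 + 48·x^5)·Dx^3 + (-5 + 7·x + 9·x^2 - 17·x^3 - 2·x^4 + 36·x^5 + 24·x^6)·Dx^4  (order 4).
h: a_k = 0, 6, 2, 1, 5, 203/20, 14, 6799/280, …
ICs: h(0) = 0, h′(0) = 6, h′′(0) = 4, h′′′(0) = 6.

f: a_k = 4, 4, 12, 20, 44, 84, 172, 340, …
g: a_k = 2, 0, -9, 0, 27/4, 0, -81/40, 0, …
h₀=f+g: left-lcm gives L₀, ord ≤ 3.
Integrate: L := L₀·Dx.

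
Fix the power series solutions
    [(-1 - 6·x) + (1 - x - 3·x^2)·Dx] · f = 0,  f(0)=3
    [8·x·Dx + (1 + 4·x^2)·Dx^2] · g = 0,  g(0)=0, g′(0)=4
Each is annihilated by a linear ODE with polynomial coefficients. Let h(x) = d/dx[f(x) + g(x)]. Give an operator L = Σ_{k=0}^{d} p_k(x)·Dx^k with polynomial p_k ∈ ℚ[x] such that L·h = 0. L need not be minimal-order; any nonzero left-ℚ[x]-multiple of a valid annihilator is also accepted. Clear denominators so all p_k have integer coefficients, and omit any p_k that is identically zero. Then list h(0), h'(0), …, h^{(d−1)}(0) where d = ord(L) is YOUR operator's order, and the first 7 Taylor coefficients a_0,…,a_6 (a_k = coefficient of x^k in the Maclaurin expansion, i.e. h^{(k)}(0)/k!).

f: a_k = 3, 3, 12, 21, 57, 120, 291, …
g: a_k = 0, 4, 0, -16/3, 0, 64/5, 0, …
f+g: L₀ = lclm(L_f,L_g), ord ≤ 1+2.
h₀' ⇒ L via d/dx closure of L₀.
L = (-32 + 128·x + 1488·x^2 + 2880·x^3 + 8424·x^4 + 2592·x^6) + (25 + 160·x + 214·x^2 + 1188·x^3 + 2628·x^4 + 6264·x^5 + 432·x^6 + 2592·x^7)·Dx + (-4 - 9·x - 54·x^2 + 66·x^3 + x^4 + 444·x^5 + 720·x^6 + 144·x^7 + 432·x^8)·Dx^2  (order 2).
h: a_k = 7, 24, 47, 228, 664, 1746, 4301, …
ICs: h(0) = 7, h′(0) = 24.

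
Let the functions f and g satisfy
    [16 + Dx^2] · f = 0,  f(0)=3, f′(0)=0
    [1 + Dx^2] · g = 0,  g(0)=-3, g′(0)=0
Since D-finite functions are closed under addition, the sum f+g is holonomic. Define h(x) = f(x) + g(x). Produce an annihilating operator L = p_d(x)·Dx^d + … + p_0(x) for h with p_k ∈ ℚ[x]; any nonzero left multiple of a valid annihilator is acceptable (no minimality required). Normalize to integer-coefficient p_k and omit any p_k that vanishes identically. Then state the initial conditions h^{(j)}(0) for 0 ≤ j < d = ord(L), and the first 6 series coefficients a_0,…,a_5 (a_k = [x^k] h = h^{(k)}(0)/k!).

L = 16 + 17·Dx^2 + Dx^4  (order 4).
h: a_k = 0, 0, -45/2, 0, 255/8, 0, …
ICs: h(0) = 0, h′(0) = 0, h′′(0) = -45, h′′′(0) = 0.

f: a_k = 3, 0, -24, 0, 32, 0, …
g: a_k = -3, 0, 3/2, 0, -1/8, 0, …
Sum ⇒ L₀ = lclm(L_f,L_g) in ℚ(x)⟨Dx⟩.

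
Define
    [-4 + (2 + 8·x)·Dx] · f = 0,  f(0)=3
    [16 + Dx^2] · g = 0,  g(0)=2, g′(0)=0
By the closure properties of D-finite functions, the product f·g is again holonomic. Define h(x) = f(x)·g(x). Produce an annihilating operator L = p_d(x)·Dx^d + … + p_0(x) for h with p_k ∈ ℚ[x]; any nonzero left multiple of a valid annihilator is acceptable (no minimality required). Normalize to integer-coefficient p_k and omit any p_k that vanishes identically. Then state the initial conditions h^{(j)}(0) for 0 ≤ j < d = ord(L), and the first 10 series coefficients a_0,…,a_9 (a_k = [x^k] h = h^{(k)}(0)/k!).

L = (28 + 128·x + 256·x^2) + (-4 - 16·x)·Dx + (1 + 8·x + 16·x^2)·Dx^2  (order 2).
h: a_k = 6, 12, -60, -72, 100, 104, -2792/15, 6416/15, -176188/105, 215704/35, …
ICs: h(0) = 6, h′(0) = 12.

f: a_k = 3, 6, -6, 12, -30, 84, -252, 792, -2574, 8580, …
g: a_k = 2, 0, -16, 0, 64/3, 0, -512/45, 0, 1024/315, 0, …
h₀=f·g: eliminate ⇒ L₀, order ≤ 1·2.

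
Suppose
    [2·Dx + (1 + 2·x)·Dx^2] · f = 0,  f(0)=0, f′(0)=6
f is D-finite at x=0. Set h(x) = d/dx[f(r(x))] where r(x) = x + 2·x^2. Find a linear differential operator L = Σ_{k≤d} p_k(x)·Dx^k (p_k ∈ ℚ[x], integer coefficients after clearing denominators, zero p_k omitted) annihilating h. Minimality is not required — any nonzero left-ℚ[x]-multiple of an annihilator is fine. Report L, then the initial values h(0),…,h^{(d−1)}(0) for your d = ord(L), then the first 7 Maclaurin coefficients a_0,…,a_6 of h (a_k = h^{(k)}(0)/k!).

f: a_k = 0, 6, -6, 8, -12, 96/5, -32, …
f∘r: x↦r, Dx↦Dx/r' in L_f ⇒ L₀.
h=h₀': d/dx-closure on L₀ ⇒ L.
L = (-2 + 8·x + 16·x^2) + (1 + 6·x + 12·x^2 + 16·x^3)·Dx  (order 1).
h: a_k = 6, 12, -48, 48, 96, -384, 384, …
ICs: h(0) = 6.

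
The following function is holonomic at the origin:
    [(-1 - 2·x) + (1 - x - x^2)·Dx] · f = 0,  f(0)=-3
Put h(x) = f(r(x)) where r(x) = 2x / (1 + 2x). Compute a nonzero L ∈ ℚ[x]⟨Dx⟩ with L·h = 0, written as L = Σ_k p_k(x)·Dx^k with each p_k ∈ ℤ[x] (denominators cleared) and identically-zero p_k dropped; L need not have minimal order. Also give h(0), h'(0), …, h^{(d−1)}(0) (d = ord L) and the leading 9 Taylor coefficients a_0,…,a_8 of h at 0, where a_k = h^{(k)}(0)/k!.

f: a_k = -3, -3, -6, -9, -15, -24, -39, -63, -102, …
f∘r: x↦r, Dx↦Dx/r' in L_f ⇒ L₀.
L = (2 + 12·x) + (-1 - 4·x + 8·x^3)·Dx  (order 1).
h: a_k = -3, -6, -12, 0, -48, 96, -384, 1152, -3840, …
ICs: h(0) = -3.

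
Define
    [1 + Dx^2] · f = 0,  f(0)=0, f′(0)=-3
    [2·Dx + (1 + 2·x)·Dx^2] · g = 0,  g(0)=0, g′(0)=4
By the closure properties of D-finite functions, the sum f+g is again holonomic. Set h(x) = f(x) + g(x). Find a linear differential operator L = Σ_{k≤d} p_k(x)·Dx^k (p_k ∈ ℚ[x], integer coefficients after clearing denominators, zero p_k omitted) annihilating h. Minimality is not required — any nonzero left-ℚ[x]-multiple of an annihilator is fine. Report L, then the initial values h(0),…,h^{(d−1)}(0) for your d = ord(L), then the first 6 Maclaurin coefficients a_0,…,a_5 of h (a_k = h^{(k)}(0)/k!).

f: a_k = 0, -3, 0, 1/2, 0, -1/40, …
g: a_k = 0, 4, -4, 16/3, -8, 64/5, …
L₀ := lclm(L_f,L_g); ord L₀ ≤ 2+2.
L = (50 + 8·x + 8·x^2)·Dx + (9 + 22·x + 12·x^2 + 8·x^3)·Dx^2 + (50 + 8·x + 8·x^2)·Dx^3 + (9 + 22·x + 12·x^2 + 8·x^3)·Dx^4  (order 4).
h: a_k = 0, 1, -4, 35/6, -8, 511/40, …
ICs: h(0) = 0, h′(0) = 1, h′′(0) = -8, h′′′(0) = 35.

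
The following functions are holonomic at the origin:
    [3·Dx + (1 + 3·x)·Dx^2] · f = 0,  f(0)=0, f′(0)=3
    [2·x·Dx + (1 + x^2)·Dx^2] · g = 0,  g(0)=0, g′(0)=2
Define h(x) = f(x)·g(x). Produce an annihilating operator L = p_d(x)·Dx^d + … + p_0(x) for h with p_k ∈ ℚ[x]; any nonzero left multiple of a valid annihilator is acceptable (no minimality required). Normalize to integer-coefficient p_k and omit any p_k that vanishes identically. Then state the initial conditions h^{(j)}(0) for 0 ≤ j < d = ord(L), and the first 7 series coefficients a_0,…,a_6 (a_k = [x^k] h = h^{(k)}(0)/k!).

L = (264 + 1260·x + 1008·x^2 + 3420·x^3 + 3240·x^4 + 4212·x^5 + 324·x^7)·Dx + (178 + 660·x + 3828·x^2 + 7308·x^3 + 12960·x^4 + 10044·x^5 + 11340·x^6 + 324·x^7 + 1134·x^8)·Dx^2 + (132 + 608·x + 1728·x^2 + 4568·x^3 + 6456·x^4 + 8856·x^5 + 5184·x^6 + 5544·x^7 + 324·x^8 + 648·x^9)·Dx^3 + (13 + 102·x + 341·x^2 + 744·x^3 + 1138·x^4 + 1236·x^5 + 1386·x^6 + 648·x^7 + 657·x^8 + 54·x^9 + 81·x^10)·Dx^4  (order 4).
h: a_k = 0, 0, 6, -9, 16, -75/2, 462/5, …
ICs: h(0) = 0, h′(0) = 0, h′′(0) = 12, h′′′(0) = -54.

f: a_k = 0, 3, -9/2, 9, -81/4, 243/5, -243/2, …
g: a_k = 0, 2, 0, -2/3, 0, 2/5, 0, …
h₀=f·g: eliminate ⇒ L₀, order ≤ 2·2.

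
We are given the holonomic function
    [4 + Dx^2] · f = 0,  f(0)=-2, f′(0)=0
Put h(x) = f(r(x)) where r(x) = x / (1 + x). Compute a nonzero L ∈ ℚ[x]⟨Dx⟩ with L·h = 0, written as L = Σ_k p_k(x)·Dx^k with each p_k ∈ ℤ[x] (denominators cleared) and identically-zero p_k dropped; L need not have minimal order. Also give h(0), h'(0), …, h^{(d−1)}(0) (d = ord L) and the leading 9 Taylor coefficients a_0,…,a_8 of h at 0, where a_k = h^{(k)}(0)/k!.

f: a_k = -2, 0, 4, 0, -4/3, 0, 8/45, 0, -4/315, …
h₀=f(r): pull back L_f along r ⇒ L₀.
L = 4 + (2 + 6·x + 6·x^2 + 2·x^3)·Dx + (1 + 4·x + 6·x^2 + 4·x^3 + x^4)·Dx^2  (order 2).
h: a_k = -2, 0, 4, -8, 32/3, -32/3, 308/45, 8/5, -4708/315, …
ICs: h(0) = -2, h′(0) = 0.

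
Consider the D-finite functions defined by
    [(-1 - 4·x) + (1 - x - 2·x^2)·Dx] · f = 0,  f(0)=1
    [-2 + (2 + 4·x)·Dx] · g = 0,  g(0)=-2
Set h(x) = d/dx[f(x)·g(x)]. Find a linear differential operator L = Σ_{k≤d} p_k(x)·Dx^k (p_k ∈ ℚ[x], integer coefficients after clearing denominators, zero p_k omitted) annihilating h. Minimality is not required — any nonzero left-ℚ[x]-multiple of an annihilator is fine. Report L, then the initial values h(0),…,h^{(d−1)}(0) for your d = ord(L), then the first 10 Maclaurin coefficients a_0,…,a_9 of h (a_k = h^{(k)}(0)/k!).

L = (7 + 48·x + 99·x^2 + 100·x^3 + 60·x^4) + (-2 - 7·x - 3·x^2 + 22·x^3 + 44·x^4 + 24·x^5)·Dx  (order 1).
h: a_k = -4, -14, -48, -115, -625/2, -2817/4, -3451/2, -30371/8, -281871/32, -1221645/64, …
ICs: h(0) = -4.

f: a_k = 1, 1, 3, 5, 11, 21, 43, 85, 171, 341, …
g: a_k = -2, -2, 1, -1, 5/4, -7/4, 21/8, -33/8, 429/64, -715/64, …
L₀ := L_f ⊗_s L_g (sym. prod.), ord ≤ 1.
h₀' ⇒ L via d/dx closure of L₀.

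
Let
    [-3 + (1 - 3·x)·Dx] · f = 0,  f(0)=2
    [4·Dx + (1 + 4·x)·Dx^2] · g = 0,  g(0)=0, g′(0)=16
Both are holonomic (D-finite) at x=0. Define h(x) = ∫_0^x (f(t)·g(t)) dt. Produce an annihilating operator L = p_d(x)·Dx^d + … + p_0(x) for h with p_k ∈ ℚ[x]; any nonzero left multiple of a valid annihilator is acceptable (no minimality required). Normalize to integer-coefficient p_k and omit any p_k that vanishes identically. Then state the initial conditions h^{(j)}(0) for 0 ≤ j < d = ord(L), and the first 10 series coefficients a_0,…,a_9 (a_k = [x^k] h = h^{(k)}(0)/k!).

f: a_k = 2, 6, 18, 54, 162, 486, 1458, 4374, 13122, 39366, …
g: a_k = 0, 16, -32, 256/3, -256, 4096/5, -8192/3, 65536/7, -32768, 1048576/9, …
Product ⇒ symmetric product L₀, ord ≤ 2.
∫: right-multiply L₀ by Dx.
L = 12·Dx + (2 + 36·x)·Dx^2 + (-1 - x + 12·x^2)·Dx^3  (order 3).
h: a_k = 0, 0, 16, 32/3, 200/3, 288/5, 6256/15, 4384/15, 108772/35, 316768/315, …
ICs: h(0) = 0, h′(0) = 0, h′′(0) = 32.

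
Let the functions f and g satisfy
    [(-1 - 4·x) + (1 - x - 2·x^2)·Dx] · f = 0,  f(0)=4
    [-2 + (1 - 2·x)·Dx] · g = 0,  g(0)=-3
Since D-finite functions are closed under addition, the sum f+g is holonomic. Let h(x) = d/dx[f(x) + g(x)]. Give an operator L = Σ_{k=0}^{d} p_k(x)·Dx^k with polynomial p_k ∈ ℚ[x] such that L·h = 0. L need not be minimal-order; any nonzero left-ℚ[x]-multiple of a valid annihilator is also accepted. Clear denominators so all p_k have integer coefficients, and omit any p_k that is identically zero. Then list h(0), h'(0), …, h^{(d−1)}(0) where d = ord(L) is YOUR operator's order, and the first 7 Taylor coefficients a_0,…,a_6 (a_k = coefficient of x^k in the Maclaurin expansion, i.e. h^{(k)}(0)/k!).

L = 12 + (3 + 12·x)·Dx + (-1 + x + 2·x^2)·Dx^2  (order 2).
h: a_k = -2, 0, -12, -16, -60, -120, -308, …
ICs: h(0) = -2, h′(0) = 0.

f: a_k = 4, 4, 12, 20, 44, 84, 172, …
g: a_k = -3, -6, -12, -24, -48, -96, -192, …
h₀=f+g: left-lcm gives L₀, ord ≤ 2.
Differentiate: ansatz ord ≤ ord L₀ ⇒ L.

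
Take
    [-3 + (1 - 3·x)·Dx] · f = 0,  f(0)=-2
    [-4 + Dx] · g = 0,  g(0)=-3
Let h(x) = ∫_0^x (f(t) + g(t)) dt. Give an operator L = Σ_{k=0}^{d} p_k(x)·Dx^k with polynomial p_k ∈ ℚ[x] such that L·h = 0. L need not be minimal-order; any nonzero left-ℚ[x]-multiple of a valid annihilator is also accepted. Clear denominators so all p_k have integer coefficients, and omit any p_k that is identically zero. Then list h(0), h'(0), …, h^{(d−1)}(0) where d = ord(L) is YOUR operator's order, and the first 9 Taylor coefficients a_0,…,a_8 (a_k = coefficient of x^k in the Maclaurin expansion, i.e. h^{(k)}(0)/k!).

f: a_k = -2, -6, -18, -54, -162, -486, -1458, -4374, -13122, …
g: a_k = -3, -12, -24, -32, -32, -128/5, -256/15, -1024/105, -512/105, …
L₀ := lclm(L_f,L_g); ord L₀ ≤ 1+1.
h=∫h₀ ⇒ L = L₀·Dx.
L = (-24 - 144·x)·Dx + (2 + 96·x - 144·x^2)·Dx^2 + (1 - 15·x + 36·x^2)·Dx^3  (order 3).
h: a_k = 0, -5, -9, -14, -43/2, -194/5, -1279/15, -22126/105, -230147/420, …
ICs: h(0) = 0, h′(0) = -5, h′′(0) = -18.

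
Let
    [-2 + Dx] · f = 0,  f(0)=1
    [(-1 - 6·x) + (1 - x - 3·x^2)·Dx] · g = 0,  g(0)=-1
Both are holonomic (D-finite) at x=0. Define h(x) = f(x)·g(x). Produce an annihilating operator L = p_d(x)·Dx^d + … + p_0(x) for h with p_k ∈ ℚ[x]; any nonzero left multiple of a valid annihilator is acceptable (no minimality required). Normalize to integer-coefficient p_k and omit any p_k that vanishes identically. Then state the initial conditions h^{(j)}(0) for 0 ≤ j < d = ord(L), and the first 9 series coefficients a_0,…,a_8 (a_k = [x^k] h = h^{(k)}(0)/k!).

f: a_k = 1, 2, 2, 4/3, 2/3, 4/15, 4/45, 8/315, 2/315, …
g: a_k = -1, -1, -4, -7, -19, -40, -97, -217, -508, …
h₀=f·g: eliminate ⇒ L₀, order ≤ 1·1.
L = (3 + 4·x - 6·x^2) + (-1 + x + 3·x^2)·Dx  (order 1).
h: a_k = -1, -3, -8, -55/3, -43, -1474/15, -10231/45, -54829/105, -75868/63, …
ICs: h(0) = -1.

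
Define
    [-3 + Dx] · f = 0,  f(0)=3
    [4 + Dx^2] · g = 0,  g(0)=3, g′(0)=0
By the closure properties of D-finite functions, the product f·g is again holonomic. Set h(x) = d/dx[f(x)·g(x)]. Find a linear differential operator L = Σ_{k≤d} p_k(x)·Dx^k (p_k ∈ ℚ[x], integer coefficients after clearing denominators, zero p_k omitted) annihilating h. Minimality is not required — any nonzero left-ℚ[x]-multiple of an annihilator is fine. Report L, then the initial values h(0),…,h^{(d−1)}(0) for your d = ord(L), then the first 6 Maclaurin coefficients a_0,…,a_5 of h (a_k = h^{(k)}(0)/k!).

L = 13 - 6·Dx + Dx^2  (order 2).
h: a_k = 27, 45, -81/2, -357/2, -1791/8, -1221/8, …
ICs: h(0) = 27, h′(0) = 45.

f: a_k = 3, 9, 27/2, 27/2, 81/8, 243/40, …
g: a_k = 3, 0, -6, 0, 2, 0, …
h₀=f·g: eliminate ⇒ L₀, order ≤ 1·2.
h=h₀': d/dx-closure on L₀ ⇒ L.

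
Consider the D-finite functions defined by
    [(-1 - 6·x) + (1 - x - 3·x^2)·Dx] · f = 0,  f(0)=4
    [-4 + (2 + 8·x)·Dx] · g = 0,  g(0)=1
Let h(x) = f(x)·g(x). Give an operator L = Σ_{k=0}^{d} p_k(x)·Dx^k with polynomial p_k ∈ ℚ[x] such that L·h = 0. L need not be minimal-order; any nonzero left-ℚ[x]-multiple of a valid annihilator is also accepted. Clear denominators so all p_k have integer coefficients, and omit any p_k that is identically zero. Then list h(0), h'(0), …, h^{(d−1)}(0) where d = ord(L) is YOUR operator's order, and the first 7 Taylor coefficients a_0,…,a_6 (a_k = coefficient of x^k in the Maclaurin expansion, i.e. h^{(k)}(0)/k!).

f: a_k = 4, 4, 16, 28, 76, 160, 388, …
g: a_k = 1, 2, -2, 4, -10, 28, -84, …
Product ⇒ symmetric product L₀, ord ≤ 1.
L = (3 + 8·x + 18·x^2) + (-1 - 3·x + 7·x^2 + 12·x^3)·Dx  (order 1).
h: a_k = 4, 12, 16, 68, 76, 392, 284, …
ICs: h(0) = 4.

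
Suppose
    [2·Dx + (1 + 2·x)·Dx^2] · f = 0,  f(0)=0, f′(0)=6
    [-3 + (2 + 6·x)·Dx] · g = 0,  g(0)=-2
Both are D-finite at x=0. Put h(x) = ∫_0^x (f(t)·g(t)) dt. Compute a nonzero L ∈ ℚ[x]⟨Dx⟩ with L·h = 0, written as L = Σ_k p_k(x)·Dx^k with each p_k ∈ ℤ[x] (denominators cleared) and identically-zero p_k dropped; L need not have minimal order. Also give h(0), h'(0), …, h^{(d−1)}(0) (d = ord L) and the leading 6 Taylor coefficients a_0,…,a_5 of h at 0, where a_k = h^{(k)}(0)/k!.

L = (15 + 18·x)·Dx + (-4 - 12·x)·Dx^2 + (4 + 32·x + 84·x^2 + 72·x^3)·Dx^3  (order 3).
h: a_k = 0, 0, -6, -2, 31/8, -27/4, …
ICs: h(0) = 0, h′(0) = 0, h′′(0) = -12.

f: a_k = 0, 6, -6, 8, -12, 96/5, …
g: a_k = -2, -3, 9/4, -27/8, 405/64, -1701/128, …
h₀=f·g: eliminate ⇒ L₀, order ≤ 2·1.
Integrate: L := L₀·Dx.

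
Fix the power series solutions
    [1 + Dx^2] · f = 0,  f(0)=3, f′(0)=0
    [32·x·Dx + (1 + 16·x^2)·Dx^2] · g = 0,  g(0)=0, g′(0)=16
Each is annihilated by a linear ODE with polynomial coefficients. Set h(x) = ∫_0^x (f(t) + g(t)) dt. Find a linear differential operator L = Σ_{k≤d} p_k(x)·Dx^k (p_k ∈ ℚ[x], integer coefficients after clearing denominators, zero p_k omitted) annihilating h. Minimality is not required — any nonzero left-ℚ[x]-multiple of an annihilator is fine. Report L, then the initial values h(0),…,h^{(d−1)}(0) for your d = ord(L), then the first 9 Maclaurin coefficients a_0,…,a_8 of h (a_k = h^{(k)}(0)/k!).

f: a_k = 3, 0, -3/2, 0, 1/8, 0, -1/240, 0, 1/13440, …
g: a_k = 0, 16, 0, -256/3, 0, 4096/5, 0, -65536/7, 0, …
f+g: L₀ = lclm(L_f,L_g), ord ≤ 2+2.
h=∫₀ˣh₀: take L = L₀·Dx.
L = (-6112·x + 99328·x^3 + 8192·x^5)·Dx^2 + (-31 + 1072·x^2 + 25344·x^4 + 4096·x^6)·Dx^3 + (-6112·x + 99328·x^3 + 8192·x^5)·Dx^4 + (-31 + 1072·x^2 + 25344·x^4 + 4096·x^6)·Dx^5  (order 5).
h: a_k = 0, 3, 8, -1/2, -64/3, 1/40, 2048/15, -1/1680, -8192/7, …
ICs: h(0) = 0, h′(0) = 3, h′′(0) = 16, h′′′(0) = -3, h′′′′(0) = -512.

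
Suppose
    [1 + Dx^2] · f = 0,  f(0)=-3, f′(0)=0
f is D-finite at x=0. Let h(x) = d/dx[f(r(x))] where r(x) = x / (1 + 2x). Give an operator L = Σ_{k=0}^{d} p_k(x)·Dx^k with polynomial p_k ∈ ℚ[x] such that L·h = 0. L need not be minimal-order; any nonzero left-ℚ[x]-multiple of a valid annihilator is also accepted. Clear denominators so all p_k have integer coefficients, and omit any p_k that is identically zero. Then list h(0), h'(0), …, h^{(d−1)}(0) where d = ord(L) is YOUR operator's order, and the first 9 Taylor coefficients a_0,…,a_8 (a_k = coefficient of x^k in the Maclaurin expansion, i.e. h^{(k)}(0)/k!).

L = (25 + 96·x + 96·x^2) + (12 + 72·x + 144·x^2 + 96·x^3)·Dx + (1 + 8·x + 24·x^2 + 32·x^3 + 16·x^4)·Dx^2  (order 2).
h: a_k = 0, 3, -18, 143/2, -235, 27601/40, -37527/20, 8095583/1680, -3310941/280, …
ICs: h(0) = 0, h′(0) = 3.

f: a_k = -3, 0, 3/2, 0, -1/8, 0, 1/240, 0, -1/13440, …
Change of var in L_f (x↦r) gives L₀.
Derive L from L₀ (diff closure).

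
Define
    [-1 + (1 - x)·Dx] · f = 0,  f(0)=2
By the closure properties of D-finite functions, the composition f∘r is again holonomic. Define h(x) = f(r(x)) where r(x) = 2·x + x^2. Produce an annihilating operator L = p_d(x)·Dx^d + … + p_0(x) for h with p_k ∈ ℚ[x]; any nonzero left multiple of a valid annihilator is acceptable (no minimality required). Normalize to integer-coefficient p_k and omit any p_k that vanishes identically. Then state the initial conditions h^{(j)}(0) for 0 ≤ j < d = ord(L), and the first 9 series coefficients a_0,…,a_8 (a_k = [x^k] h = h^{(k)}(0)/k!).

f: a_k = 2, 2, 2, 2, 2, 2, 2, 2, 2, …
Substitute x→r, Dx→(1/r')Dx; clear ⇒ L₀.
L = (2 + 2·x) + (-1 + 2·x + x^2)·Dx  (order 1).
h: a_k = 2, 4, 10, 24, 58, 140, 338, 816, 1970, …
ICs: h(0) = 2.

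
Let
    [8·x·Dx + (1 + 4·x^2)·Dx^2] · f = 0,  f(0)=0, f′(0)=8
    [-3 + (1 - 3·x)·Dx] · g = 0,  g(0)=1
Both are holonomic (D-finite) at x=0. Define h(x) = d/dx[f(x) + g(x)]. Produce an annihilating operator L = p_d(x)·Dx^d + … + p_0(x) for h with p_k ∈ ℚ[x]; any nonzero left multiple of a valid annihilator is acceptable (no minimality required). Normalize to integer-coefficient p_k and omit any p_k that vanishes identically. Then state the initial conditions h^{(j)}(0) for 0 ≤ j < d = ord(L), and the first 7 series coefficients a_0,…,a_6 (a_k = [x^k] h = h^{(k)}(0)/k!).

f: a_k = 0, 8, 0, -32/3, 0, 128/5, 0, …
g: a_k = 1, 3, 9, 27, 81, 243, 729, …
L₀ := lclm(L_f,L_g); ord L₀ ≤ 2+1.
h₀' ⇒ L via d/dx closure of L₀.
L = (24 - 288·x - 288·x^2) + (-31 + 24·x - 204·x^2 - 288·x^3)·Dx + (3 - 5·x - 20·x^3 - 48·x^4)·Dx^2  (order 2).
h: a_k = 11, 18, 49, 324, 1343, 4374, 14797, …
ICs: h(0) = 11, h′(0) = 18.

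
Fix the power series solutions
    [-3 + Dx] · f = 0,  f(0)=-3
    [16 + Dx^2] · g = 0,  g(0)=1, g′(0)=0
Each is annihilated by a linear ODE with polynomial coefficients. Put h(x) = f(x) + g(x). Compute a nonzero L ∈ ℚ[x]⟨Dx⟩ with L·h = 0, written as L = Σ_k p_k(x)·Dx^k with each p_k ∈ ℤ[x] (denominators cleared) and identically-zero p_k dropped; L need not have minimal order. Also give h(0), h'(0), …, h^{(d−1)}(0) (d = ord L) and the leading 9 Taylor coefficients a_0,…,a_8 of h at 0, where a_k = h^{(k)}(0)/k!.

L = -48 + 16·Dx - 3·Dx^2 + Dx^3  (order 3).
h: a_k = -2, -9, -43/2, -27/2, 13/24, -243/40, -6283/720, -729/560, 45853/40320, …
ICs: h(0) = -2, h′(0) = -9, h′′(0) = -43.

f: a_k = -3, -9, -27/2, -27/2, -81/8, -243/40, -243/80, -729/560, -2187/4480, …
g: a_k = 1, 0, -8, 0, 32/3, 0, -256/45, 0, 512/315, …
Weyl lclm of L_f,L_g ⇒ L₀ (ord ≤ 3).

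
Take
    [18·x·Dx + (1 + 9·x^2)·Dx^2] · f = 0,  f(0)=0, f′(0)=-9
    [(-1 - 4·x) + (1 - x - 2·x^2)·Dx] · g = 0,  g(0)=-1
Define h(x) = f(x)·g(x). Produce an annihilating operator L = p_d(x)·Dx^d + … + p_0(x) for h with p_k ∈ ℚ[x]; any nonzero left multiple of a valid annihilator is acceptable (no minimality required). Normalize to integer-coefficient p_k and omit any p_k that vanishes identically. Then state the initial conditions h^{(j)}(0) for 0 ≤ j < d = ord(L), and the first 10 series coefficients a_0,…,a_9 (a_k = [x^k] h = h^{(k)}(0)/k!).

L = (4 + 18·x + 108·x^2) + (2 - 10·x + 36·x^2 + 108·x^3)·Dx + (-1 + x - 7·x^2 + 9·x^3 + 18·x^4)·Dx^2  (order 2).
h: a_k = 0, 9, 9, 0, 18, 819/5, 999/5, -14346/35, -72/7, 200583/35, …
ICs: h(0) = 0, h′(0) = 9.

f: a_k = 0, -9, 0, 27, 0, -729/5, 0, 6561/7, 0, -6561, …
g: a_k = -1, -1, -3, -5, -11, -21, -43, -85, -171, -341, …
Sym-product of L_f,L_g gives L₀ (≤ ord 2).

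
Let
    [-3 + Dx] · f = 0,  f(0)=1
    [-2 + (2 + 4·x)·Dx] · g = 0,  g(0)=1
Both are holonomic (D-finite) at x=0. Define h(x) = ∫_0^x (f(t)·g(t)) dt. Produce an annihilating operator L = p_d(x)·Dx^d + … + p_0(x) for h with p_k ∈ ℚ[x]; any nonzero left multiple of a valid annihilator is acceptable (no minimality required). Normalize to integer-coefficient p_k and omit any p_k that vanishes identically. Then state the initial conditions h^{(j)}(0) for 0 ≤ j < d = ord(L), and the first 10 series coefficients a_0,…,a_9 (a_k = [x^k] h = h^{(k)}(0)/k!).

L = (-4 - 6·x)·Dx + (1 + 2·x)·Dx^2  (order 2).
h: a_k = 0, 1, 2, 7/3, 2, 13/10, 11/15, 3/10, 6/35, -13/840, …
ICs: h(0) = 0, h′(0) = 1.

f: a_k = 1, 3, 9/2, 9/2, 27/8, 81/40, 81/80, 243/560, 729/4480, 243/4480, …
g: a_k = 1, 1, -1/2, 1/2, -5/8, 7/8, -21/16, 33/16, -429/128, 715/128, …
f·g: L₀ = L_f ⊗_s L_g, ord ≤ 1·1.
h=∫₀ˣh₀: take L = L₀·Dx.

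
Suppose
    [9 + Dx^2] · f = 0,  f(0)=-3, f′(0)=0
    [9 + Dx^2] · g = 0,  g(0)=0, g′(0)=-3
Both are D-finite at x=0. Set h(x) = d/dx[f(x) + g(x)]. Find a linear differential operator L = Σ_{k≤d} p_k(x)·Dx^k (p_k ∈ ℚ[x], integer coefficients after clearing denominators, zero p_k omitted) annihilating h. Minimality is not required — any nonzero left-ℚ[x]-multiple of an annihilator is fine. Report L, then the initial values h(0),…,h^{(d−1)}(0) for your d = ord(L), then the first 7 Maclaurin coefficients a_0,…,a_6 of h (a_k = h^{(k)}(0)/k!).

f: a_k = -3, 0, 27/2, 0, -81/8, 0, 243/80, …
g: a_k = 0, -3, 0, 9/2, 0, -81/40, 0, …
Weyl lclm of L_f,L_g ⇒ L₀ (ord ≤ 4).
h=h₀': d/dx-closure on L₀ ⇒ L.
L = 9 + Dx^2  (order 2).
h: a_k = -3, 27, 27/2, -81/2, -81/8, 729/40, 243/80, …
ICs: h(0) = -3, h′(0) = 27.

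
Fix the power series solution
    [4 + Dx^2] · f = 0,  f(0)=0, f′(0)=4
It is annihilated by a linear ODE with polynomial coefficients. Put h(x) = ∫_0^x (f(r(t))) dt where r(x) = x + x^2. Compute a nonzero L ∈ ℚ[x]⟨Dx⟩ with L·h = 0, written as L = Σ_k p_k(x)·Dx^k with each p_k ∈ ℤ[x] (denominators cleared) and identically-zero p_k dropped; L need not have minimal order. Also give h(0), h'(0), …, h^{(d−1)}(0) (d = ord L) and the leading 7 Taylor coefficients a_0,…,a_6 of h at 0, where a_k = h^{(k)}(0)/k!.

L = (4 + 24·x + 48·x^2 + 32·x^3)·Dx - 2·Dx^2 + (1 + 2·x)·Dx^3  (order 3).
h: a_k = 0, 0, 2, 4/3, -2/3, -8/5, -56/45, …
ICs: h(0) = 0, h′(0) = 0, h′′(0) = 4.

f: a_k = 0, 4, 0, -8/3, 0, 8/15, 0, …
Substitute x→r, Dx→(1/r')Dx; clear ⇒ L₀.
∫: right-multiply L₀ by Dx.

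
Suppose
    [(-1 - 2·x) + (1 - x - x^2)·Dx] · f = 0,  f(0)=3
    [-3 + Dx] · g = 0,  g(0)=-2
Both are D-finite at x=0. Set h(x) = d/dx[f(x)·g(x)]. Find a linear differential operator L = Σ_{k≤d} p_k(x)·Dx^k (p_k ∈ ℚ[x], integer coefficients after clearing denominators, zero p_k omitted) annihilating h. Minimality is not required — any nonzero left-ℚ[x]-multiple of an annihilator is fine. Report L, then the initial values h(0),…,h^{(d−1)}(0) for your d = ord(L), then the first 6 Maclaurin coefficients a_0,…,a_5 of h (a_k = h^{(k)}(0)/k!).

L = (19 - 6·x - 21·x^2 + 6·x^3 + 9·x^4) + (-4 + 5·x + 6·x^2 - 4·x^3 - 3·x^4)·Dx  (order 1).
h: a_k = -24, -114, -324, -741, -1527, -59607/20, …
ICs: h(0) = -24.

f: a_k = 3, 3, 6, 9, 15, 24, …
g: a_k = -2, -6, -9, -9, -27/4, -81/20, …
Product ⇒ symmetric product L₀, ord ≤ 1.
Derive L from L₀ (diff closure).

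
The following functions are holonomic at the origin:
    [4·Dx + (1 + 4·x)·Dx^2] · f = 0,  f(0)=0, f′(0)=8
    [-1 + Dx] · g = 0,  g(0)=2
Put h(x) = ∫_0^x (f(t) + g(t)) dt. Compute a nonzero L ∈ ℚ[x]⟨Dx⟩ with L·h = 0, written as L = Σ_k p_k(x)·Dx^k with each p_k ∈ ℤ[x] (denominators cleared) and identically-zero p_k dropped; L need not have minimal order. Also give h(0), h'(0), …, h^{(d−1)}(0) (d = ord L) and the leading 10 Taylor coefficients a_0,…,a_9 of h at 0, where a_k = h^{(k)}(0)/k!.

f: a_k = 0, 8, -16, 128/3, -128, 2048/5, -4096/3, 32768/7, -16384, 524288/9, …
g: a_k = 2, 2, 1, 1/3, 1/12, 1/60, 1/360, 1/2520, 1/20160, 1/181440, …
Sum ⇒ L₀ = lclm(L_f,L_g) in ℚ(x)⟨Dx⟩.
h=∫₀ˣh₀: take L = L₀·Dx.
L = (-36 - 16·x)·Dx^2 + (31 - 8·x - 16·x^2)·Dx^3 + (5 + 24·x + 16·x^2)·Dx^4  (order 4).
h: a_k = 0, 2, 5, -5, 43/4, -307/12, 24577/360, -70217/360, 11796481/20160, -330301439/181440, …
ICs: h(0) = 0, h′(0) = 2, h′′(0) = 10, h′′′(0) = -30.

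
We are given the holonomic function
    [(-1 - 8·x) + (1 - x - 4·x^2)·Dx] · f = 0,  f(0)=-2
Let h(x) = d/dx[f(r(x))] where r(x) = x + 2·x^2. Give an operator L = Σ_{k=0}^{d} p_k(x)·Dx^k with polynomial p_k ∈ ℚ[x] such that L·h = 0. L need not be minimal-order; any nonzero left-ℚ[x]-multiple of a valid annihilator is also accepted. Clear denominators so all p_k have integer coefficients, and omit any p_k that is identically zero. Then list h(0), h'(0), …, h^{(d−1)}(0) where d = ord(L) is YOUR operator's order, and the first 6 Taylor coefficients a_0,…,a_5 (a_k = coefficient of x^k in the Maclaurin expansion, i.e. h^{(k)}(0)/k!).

L = (14 + 20·x + 120·x^2 + 320·x^3 + 320·x^4) + (-1 - 3·x + 10·x^2 + 40·x^3 + 80·x^4 + 64·x^5)·Dx  (order 1).
h: a_k = -2, -28, -174, -824, -4050, -19188, …
ICs: h(0) = -2.

f: a_k = -2, -2, -10, -18, -58, -130, …
Change of var in L_f (x↦r) gives L₀.
Differentiate: ansatz ord ≤ ord L₀ ⇒ L.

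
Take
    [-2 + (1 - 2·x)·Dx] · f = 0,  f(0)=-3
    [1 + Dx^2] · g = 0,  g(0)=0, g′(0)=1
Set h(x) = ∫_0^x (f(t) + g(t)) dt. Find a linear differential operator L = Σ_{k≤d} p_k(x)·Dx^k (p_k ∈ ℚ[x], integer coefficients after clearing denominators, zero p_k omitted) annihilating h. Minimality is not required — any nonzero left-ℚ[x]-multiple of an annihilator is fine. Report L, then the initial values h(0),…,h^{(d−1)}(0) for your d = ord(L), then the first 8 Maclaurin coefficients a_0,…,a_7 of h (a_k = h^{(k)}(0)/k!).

L = (50 - 8·x + 8·x^2)·Dx + (-9 + 22·x - 12·x^2 + 8·x^3)·Dx^2 + (50 - 8·x + 8·x^2)·Dx^3 + (-9 + 22·x - 12·x^2 + 8·x^3)·Dx^4  (order 4).
h: a_k = 0, -3, -5/2, -4, -145/24, -48/5, -11519/720, -192/7, …
ICs: h(0) = 0, h′(0) = -3, h′′(0) = -5, h′′′(0) = -24.

f: a_k = -3, -6, -12, -24, -48, -96, -192, -384, …
g: a_k = 0, 1, 0, -1/6, 0, 1/120, 0, -1/5040, …
Weyl lclm of L_f,L_g ⇒ L₀ (ord ≤ 3).
h=∫₀ˣh₀: take L = L₀·Dx.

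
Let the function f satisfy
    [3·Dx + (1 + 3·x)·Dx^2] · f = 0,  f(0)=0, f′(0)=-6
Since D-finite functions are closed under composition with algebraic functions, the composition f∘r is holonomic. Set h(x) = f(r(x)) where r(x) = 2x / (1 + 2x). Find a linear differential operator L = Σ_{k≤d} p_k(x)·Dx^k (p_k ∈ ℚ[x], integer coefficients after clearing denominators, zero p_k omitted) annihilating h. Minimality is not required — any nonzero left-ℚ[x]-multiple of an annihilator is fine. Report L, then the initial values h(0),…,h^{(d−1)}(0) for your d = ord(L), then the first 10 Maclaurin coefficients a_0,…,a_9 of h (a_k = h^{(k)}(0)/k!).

f: a_k = 0, -6, 9, -18, 81/2, -486/5, 243, -4374/7, 6561/4, -4374, …
L₀ from L_f via x↦r, Dx↦r'^{-1}Dx.
L = (10 + 32·x)·Dx + (1 + 10·x + 16·x^2)·Dx^2  (order 2).
h: a_k = 0, -12, 60, -336, 2040, -65472/5, 87360, -4194048/7, 4194240, -29826048, …
ICs: h(0) = 0, h′(0) = -12.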